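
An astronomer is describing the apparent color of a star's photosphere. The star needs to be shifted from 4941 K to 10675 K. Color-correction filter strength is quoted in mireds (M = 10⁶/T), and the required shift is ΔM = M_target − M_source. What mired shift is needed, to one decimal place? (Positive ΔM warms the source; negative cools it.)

-108.7 mireds

M_source = 10⁶/4941 = 202.388; M_target = 10⁶/10675 = 93.677.
ΔM = 93.677 − 202.388 = -108.711 → -108.7 mireds, a cooling shift.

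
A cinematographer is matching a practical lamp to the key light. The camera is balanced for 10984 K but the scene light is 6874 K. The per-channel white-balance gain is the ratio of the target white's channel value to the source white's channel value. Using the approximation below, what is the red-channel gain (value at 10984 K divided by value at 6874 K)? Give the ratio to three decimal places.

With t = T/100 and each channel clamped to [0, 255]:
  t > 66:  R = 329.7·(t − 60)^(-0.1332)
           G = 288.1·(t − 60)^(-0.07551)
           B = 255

0.793

At 6874 K (t = 68.74):
  R = 329.7·(68.74 − 60)^(-0.1332) = 329.7·8.74^(-0.1332) = 329.7·0.74919 = 247.007.
At 10984 K (t = 109.84):
  R = 329.7·(109.84 − 60)^(-0.1332) = 329.7·49.84^(-0.1332) = 329.7·0.59413 = 195.885.
Gain = 195.885 / 247.007 = 0.7930 → 0.793.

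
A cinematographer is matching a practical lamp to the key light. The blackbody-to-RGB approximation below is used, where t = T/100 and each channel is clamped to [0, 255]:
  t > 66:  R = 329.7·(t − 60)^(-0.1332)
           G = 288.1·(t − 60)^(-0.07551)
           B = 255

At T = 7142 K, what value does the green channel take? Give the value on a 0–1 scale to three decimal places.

t = 7142/100 = 71.42; the t > 66 branch applies.
G = 288.1·(71.42 − 60)^(-0.07551) = 288.1·11.42^(-0.07551) = 288.1·0.83202 = 239.706.
On a 0–1 scale: 239.706/255 = 0.9400 → 0.940.

0.940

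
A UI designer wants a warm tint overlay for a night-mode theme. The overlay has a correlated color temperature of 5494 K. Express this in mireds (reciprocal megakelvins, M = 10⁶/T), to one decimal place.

M = 10⁶ / 5494 = 182.017 → 182.0 mireds.

182.0 mireds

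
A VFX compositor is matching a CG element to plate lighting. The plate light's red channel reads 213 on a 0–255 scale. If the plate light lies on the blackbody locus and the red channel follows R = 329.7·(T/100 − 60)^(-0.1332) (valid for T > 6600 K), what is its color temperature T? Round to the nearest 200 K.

8600 K

(t − 60)^(-0.1332) = 213/329.7 = 0.64604.
t − 60 = 0.64604^(1/-0.1332) = 0.64604^(-7.508) = 26.575, so t = 86.575.
T = 100·t = 8657 K → 8600 K to the nearest 200 K.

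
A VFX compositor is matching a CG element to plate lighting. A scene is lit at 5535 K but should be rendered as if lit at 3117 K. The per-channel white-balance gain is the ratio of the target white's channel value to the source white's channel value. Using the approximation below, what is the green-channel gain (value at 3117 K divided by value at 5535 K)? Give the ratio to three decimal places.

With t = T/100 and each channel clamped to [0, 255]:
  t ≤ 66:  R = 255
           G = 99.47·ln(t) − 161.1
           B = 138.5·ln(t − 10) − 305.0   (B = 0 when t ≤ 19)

0.760

At 5535 K (t = 55.35):
  G = 99.47·ln 55.35 − 161.1 = 99.47·4.0137 − 161.1 = 238.140.
At 3117 K (t = 31.17):
  G = 99.47·ln 31.17 − 161.1 = 99.47·3.4395 − 161.1 = 181.023.
Gain = 181.023 / 238.140 = 0.7602 → 0.760.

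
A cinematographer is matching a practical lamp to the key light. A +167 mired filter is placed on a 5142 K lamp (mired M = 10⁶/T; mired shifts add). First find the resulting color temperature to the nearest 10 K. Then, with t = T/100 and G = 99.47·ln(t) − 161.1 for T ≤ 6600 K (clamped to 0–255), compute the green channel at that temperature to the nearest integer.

M_in = 10⁶/5142 = 194.48; M_out = 194.48 + (+167) = 361.48.
T_out = 10⁶/361.48 = 2766.4 K → 2770 K; t = 27.7.
G = 99.47·ln 27.7 − 161.1 = 99.47·3.3214 − 161.1 = 169.283.
Rounded: 169.

169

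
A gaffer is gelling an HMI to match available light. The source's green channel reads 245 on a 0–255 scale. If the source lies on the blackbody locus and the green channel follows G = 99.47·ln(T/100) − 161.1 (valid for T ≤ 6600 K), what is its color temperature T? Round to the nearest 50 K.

5950 K

ln t = (245 + 161.1) / 99.47 = 4.0826.
t = e^4.0826 = 59.302.
T = 100·t = 5930 K → 5950 K to the nearest 50 K.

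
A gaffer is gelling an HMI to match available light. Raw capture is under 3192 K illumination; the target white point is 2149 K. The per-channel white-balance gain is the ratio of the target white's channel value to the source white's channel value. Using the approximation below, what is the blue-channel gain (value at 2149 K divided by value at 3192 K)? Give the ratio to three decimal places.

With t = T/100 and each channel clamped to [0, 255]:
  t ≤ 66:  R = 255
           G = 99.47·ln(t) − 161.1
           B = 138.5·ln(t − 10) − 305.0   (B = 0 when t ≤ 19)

At 3192 K (t = 31.92):
  B = 138.5·ln(31.92 − 10) − 305.0 = 138.5·ln 21.92 − 305.0 = 138.5·3.0874 − 305.0 = 122.605.
At 2149 K (t = 21.49):
  B = 138.5·ln(21.49 − 10) − 305.0 = 138.5·ln 11.49 − 305.0 = 138.5·2.4415 − 305.0 = 33.145.
Gain = 33.145 / 122.605 = 0.2703 → 0.270.

0.270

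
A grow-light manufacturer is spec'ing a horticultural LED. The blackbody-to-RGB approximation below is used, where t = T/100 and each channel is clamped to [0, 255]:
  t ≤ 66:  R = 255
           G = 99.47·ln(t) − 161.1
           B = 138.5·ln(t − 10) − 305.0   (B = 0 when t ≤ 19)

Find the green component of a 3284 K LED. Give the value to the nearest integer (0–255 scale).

186

t = 3284/100 = 32.84; the t ≤ 66 branch applies.
G = 99.47·ln 32.84 − 161.1 = 99.47·3.4916 − 161.1 = 186.214.
Rounded: 186.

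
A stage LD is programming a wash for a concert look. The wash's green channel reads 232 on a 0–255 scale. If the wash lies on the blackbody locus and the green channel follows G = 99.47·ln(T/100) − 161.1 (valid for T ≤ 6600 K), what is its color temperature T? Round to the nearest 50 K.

ln t = (232 + 161.1) / 99.47 = 3.9519.
t = e^3.9519 = 52.036.
T = 100·t = 5204 K → 5200 K to the nearest 50 K.

5200 K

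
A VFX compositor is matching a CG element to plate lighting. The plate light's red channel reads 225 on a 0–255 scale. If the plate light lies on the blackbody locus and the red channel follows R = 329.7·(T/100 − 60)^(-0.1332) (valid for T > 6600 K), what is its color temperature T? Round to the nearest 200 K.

7800 K

(t − 60)^(-0.1332) = 225/329.7 = 0.68244.
t − 60 = 0.68244^(1/-0.1332) = 0.68244^(-7.508) = 17.610, so t = 77.610.
T = 100·t = 7761 K → 7800 K to the nearest 200 K.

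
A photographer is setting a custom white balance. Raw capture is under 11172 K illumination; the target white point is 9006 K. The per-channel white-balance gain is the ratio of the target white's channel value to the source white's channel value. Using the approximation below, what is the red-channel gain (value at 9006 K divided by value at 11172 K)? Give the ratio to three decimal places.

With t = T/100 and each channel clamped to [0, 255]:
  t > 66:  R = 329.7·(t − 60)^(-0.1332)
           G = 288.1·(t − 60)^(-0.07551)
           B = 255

1.075

At 11172 K (t = 111.72):
  R = 329.7·(111.72 − 60)^(-0.1332) = 329.7·51.72^(-0.1332) = 329.7·0.59121 = 194.921.
At 9006 K (t = 90.06):
  R = 329.7·(90.06 − 60)^(-0.1332) = 329.7·30.06^(-0.1332) = 329.7·0.63552 = 209.532.
Gain = 209.532 / 194.921 = 1.0750 → 1.075.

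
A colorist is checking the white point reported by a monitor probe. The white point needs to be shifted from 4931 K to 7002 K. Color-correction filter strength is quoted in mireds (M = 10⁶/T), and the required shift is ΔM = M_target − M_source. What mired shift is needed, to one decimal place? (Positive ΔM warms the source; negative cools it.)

M_source = 10⁶/4931 = 202.799; M_target = 10⁶/7002 = 142.816.
ΔM = 142.816 − 202.799 = -59.982 → -60.0 mireds, a cooling shift.

-60.0 mireds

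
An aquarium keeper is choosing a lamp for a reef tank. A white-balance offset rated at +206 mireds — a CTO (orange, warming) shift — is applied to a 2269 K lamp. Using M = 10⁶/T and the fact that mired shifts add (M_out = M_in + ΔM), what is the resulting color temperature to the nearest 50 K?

M_in = 10⁶/2269 = 440.72 mireds.
M_out = 440.72 + (+206) = 646.72 mireds.
T_out = 10⁶/646.72 = 1546.3 K → 1550 K.

1550 K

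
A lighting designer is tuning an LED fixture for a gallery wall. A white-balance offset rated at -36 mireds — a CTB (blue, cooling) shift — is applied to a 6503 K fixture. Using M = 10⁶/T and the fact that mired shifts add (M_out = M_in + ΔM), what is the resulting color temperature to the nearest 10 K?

M_in = 10⁶/6503 = 153.78 mireds.
M_out = 153.78 + (-36) = 117.78 mireds.
T_out = 10⁶/117.78 = 8490.8 K → 8490 K.

8490 K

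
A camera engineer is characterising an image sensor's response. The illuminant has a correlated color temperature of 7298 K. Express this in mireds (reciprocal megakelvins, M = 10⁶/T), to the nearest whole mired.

137 mireds

M = 10⁶ / 7298 = 137.024 → 137 mireds.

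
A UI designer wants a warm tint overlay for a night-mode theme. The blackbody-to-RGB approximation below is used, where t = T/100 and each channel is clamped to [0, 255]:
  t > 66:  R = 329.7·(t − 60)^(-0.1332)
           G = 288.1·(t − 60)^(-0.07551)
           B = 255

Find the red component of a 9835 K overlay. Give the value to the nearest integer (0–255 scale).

t = 9835/100 = 98.35; the t > 66 branch applies.
R = 329.7·(98.35 − 60)^(-0.1332) = 329.7·38.35^(-0.1332) = 329.7·0.61524 = 202.844.
Rounded: 203.

203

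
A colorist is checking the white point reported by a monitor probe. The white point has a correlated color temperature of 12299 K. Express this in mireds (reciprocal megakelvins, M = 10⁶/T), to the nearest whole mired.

81 mireds

M = 10⁶ / 12299 = 81.307 → 81 mireds.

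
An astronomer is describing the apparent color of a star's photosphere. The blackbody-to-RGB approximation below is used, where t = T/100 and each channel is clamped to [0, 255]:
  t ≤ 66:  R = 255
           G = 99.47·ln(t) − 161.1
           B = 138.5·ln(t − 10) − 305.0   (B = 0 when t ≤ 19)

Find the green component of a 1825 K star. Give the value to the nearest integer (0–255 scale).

128

t = 1825/100 = 18.25; the t ≤ 66 branch applies.
G = 99.47·ln 18.25 − 161.1 = 99.47·2.9042 − 161.1 = 127.777.
Rounded: 128.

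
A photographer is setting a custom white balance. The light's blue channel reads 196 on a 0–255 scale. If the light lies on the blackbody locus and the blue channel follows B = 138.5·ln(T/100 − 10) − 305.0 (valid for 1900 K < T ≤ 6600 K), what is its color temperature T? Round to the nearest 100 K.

4700 K

ln(t − 10) = (196 + 305.0) / 138.5 = 3.6173.
t − 10 = e^3.6173 = 37.238, so t = 47.238.
T = 100·t = 4724 K → 4700 K to the nearest 100 K.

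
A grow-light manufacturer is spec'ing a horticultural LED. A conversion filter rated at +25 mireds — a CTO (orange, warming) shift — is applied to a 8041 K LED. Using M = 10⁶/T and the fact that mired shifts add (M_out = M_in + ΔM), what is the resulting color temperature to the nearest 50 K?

6700 K

M_in = 10⁶/8041 = 124.36 mireds.
M_out = 124.36 + (+25) = 149.36 mireds.
T_out = 10⁶/149.36 = 6695.1 K → 6700 K.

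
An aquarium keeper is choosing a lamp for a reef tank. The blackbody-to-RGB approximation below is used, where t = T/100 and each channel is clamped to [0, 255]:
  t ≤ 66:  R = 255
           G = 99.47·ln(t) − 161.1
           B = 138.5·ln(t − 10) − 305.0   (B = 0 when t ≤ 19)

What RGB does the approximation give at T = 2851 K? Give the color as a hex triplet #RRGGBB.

#FFAC63

t = 2851/100 = 28.51; the t ≤ 66 branch applies.
R = 255 by definition for t ≤ 66.
G = 99.47·ln 28.51 − 161.1 = 99.47·3.3503 − 161.1 = 172.150.
B = 138.5·ln(28.51 − 10) − 305.0 = 138.5·ln 18.51 − 305.0 = 138.5·2.9183 − 305.0 = 99.186.
Rounded: (255, 172, 99).
In hex: #FFAC63.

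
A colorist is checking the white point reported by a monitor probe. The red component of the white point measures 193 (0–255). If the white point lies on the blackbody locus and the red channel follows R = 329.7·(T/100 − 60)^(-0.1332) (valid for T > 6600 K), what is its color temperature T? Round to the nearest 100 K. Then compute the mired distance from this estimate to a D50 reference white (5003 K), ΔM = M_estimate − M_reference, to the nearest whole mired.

(t − 60)^(-0.1332) = 193/329.7 = 0.58538.
t − 60 = 0.58538^(1/-0.1332) = 0.58538^(-7.508) = 55.713, so t = 115.713.
T = 100·t = 11571 K → 11600 K to the nearest 100 K.
M_estimate = 10⁶/11600 = 86.21; M_reference = 10⁶/5003 = 199.88.
ΔM = 86.21 − 199.88 = -113.67 → -114 mireds.

-114 mireds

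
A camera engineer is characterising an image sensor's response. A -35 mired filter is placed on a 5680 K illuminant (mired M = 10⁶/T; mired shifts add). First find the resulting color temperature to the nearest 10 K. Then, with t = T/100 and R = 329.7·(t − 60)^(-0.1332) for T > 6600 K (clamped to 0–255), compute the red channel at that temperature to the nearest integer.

240

M_in = 10⁶/5680 = 176.06; M_out = 176.06 + (-35) = 141.06.
T_out = 10⁶/141.06 = 7089.4 K → 7090 K; t = 70.9.
R = 329.7·(70.9 − 60)^(-0.1332) = 329.7·10.9^(-0.1332) = 329.7·0.72747 = 239.847.
Rounded: 240.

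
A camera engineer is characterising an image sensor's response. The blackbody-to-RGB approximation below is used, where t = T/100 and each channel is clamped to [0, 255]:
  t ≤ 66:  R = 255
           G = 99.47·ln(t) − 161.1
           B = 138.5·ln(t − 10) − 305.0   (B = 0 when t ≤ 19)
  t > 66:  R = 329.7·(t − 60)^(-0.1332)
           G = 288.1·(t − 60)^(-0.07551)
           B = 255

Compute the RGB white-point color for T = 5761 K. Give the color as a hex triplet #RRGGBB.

#FFF2E6

t = 5761/100 = 57.61; the t ≤ 66 branch applies.
R = 255 by definition for t ≤ 66.
G = 99.47·ln 57.61 − 161.1 = 99.47·4.0537 − 161.1 = 242.121.
B = 138.5·ln(57.61 − 10) − 305.0 = 138.5·ln 47.61 − 305.0 = 138.5·3.8630 − 305.0 = 230.031.
Rounded: (255, 242, 230).
In hex: #FFF2E6.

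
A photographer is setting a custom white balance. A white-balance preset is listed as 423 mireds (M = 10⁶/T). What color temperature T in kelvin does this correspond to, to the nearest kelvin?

T = 10⁶ / 423 = 2364.07 K → 2364 K.

2364 K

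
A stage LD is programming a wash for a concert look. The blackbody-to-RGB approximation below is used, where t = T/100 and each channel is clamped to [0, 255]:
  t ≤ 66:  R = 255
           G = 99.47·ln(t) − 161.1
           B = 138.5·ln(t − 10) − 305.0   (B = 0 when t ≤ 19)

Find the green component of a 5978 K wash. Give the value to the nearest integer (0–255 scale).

t = 5978/100 = 59.78; the t ≤ 66 branch applies.
G = 99.47·ln 59.78 − 161.1 = 99.47·4.0907 − 161.1 = 245.799.
Rounded: 246.

246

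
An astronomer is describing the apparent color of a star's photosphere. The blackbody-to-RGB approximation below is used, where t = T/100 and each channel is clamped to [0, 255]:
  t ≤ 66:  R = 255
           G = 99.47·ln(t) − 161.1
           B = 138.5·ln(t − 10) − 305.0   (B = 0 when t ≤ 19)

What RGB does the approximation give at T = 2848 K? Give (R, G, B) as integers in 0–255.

t = 2848/100 = 28.48; the t ≤ 66 branch applies.
R = 255 by definition for t ≤ 66.
G = 99.47·ln 28.48 − 161.1 = 99.47·3.3492 − 161.1 = 172.045.
B = 138.5·ln(28.48 − 10) − 305.0 = 138.5·ln 18.48 − 305.0 = 138.5·2.9167 − 305.0 = 98.961.
Rounded: (255, 172, 99).

(255, 172, 99)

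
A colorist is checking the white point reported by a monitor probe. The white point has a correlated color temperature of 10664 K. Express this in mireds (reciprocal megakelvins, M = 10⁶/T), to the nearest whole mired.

94 mireds

M = 10⁶ / 10664 = 93.773 → 94 mireds.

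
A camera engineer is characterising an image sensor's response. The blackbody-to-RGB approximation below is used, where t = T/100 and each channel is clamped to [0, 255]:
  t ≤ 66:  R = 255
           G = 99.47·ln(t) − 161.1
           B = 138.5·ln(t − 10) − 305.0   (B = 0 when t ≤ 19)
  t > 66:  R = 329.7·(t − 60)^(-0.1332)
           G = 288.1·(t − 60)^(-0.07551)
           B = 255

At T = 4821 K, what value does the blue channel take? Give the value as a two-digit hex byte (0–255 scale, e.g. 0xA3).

0xC8

t = 4821/100 = 48.21; the t ≤ 66 branch applies.
B = 138.5·ln(48.21 − 10) − 305.0 = 138.5·ln 38.21 − 305.0 = 138.5·3.6431 − 305.0 = 199.569.
Rounded: 200; in hex, 0xC8.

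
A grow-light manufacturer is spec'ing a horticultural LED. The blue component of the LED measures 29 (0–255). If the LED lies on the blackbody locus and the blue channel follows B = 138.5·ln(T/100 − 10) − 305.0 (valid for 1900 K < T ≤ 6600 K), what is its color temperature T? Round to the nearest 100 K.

ln(t − 10) = (29 + 305.0) / 138.5 = 2.4116.
t − 10 = e^2.4116 = 11.151, so t = 21.151.
T = 100·t = 2115 K → 2100 K to the nearest 100 K.

2100 K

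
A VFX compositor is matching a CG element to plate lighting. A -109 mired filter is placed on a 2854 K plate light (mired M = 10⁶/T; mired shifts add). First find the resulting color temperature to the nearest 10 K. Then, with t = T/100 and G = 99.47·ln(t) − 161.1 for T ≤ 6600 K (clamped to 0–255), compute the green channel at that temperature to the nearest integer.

209

M_in = 10⁶/2854 = 350.39; M_out = 350.39 + (-109) = 241.39.
T_out = 10⁶/241.39 = 4142.8 K → 4140 K; t = 41.4.
G = 99.47·ln 41.4 − 161.1 = 99.47·3.7233 − 161.1 = 209.255.
Rounded: 209.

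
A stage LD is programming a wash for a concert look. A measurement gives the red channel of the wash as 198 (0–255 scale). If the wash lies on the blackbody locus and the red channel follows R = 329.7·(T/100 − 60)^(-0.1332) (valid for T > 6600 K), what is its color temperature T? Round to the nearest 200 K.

10600 K

(t − 60)^(-0.1332) = 198/329.7 = 0.60055.
t − 60 = 0.60055^(1/-0.1332) = 0.60055^(-7.508) = 45.980, so t = 105.980.
T = 100·t = 10598 K → 10600 K to the nearest 200 K.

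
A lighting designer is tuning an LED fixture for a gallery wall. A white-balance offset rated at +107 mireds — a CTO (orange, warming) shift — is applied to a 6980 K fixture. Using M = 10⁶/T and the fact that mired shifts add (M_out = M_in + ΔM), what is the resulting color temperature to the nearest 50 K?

4000 K

M_in = 10⁶/6980 = 143.27 mireds.
M_out = 143.27 + (+107) = 250.27 mireds.
T_out = 10⁶/250.27 = 3995.7 K → 4000 K.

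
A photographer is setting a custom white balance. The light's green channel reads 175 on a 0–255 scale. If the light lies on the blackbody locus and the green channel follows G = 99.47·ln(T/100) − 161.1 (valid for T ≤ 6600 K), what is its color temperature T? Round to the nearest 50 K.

2950 K

ln t = (175 + 161.1) / 99.47 = 3.3789.
t = e^3.3789 = 29.339.
T = 100·t = 2934 K → 2950 K to the nearest 50 K.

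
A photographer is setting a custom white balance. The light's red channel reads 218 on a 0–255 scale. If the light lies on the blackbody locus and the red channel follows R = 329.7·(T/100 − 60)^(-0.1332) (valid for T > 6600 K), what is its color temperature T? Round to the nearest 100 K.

8200 K

(t − 60)^(-0.1332) = 218/329.7 = 0.66121.
t − 60 = 0.66121^(1/-0.1332) = 0.66121^(-7.508) = 22.326, so t = 82.326.
T = 100·t = 8233 K → 8200 K to the nearest 100 K.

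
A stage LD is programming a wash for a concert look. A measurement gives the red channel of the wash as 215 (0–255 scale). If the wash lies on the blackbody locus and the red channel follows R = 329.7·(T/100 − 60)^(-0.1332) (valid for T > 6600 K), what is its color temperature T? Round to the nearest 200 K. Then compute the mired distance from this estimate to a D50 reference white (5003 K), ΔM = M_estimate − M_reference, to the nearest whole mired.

-81 mireds

(t − 60)^(-0.1332) = 215/329.7 = 0.65211.
t − 60 = 0.65211^(1/-0.1332) = 0.65211^(-7.508) = 24.774, so t = 84.774.
T = 100·t = 8477 K → 8400 K to the nearest 200 K.
M_estimate = 10⁶/8400 = 119.05; M_reference = 10⁶/5003 = 199.88.
ΔM = 119.05 − 199.88 = -80.83 → -81 mireds.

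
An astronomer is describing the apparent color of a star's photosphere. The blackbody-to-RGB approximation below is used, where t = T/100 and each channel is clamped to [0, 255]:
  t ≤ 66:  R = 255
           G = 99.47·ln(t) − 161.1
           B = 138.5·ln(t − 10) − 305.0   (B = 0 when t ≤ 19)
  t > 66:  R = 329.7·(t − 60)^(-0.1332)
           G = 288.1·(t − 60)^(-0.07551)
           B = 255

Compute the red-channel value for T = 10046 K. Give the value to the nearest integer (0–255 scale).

201

t = 10046/100 = 100.46; the t > 66 branch applies.
R = 329.7·(100.46 − 60)^(-0.1332) = 329.7·40.46^(-0.1332) = 329.7·0.61086 = 201.402.
Rounded: 201.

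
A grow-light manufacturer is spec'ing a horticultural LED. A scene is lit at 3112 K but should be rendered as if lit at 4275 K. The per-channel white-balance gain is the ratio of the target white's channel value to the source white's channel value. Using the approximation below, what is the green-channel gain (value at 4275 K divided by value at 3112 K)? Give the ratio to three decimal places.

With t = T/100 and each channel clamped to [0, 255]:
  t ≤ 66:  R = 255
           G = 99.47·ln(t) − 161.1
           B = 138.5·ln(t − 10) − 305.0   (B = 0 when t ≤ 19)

1.175

At 3112 K (t = 31.12):
  G = 99.47·ln 31.12 − 161.1 = 99.47·3.4379 − 161.1 = 180.863.
At 4275 K (t = 42.75):
  G = 99.47·ln 42.75 − 161.1 = 99.47·3.7554 − 161.1 = 212.447.
Gain = 212.447 / 180.863 = 1.1746 → 1.175.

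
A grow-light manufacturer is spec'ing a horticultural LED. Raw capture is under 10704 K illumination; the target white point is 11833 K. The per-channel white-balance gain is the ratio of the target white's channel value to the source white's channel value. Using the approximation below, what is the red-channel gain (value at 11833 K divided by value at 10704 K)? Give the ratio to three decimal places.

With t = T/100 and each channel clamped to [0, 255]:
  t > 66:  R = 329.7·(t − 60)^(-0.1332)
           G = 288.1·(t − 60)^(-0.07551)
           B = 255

At 10704 K (t = 107.04):
  R = 329.7·(107.04 − 60)^(-0.1332) = 329.7·47.04^(-0.1332) = 329.7·0.59872 = 197.400.
At 11833 K (t = 118.33):
  R = 329.7·(118.33 − 60)^(-0.1332) = 329.7·58.33^(-0.1332) = 329.7·0.58181 = 191.824.
Gain = 191.824 / 197.400 = 0.9718 → 0.972.

0.972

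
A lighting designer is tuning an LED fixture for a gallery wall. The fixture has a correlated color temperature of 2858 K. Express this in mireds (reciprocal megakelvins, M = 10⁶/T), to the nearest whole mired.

350 mireds

M = 10⁶ / 2858 = 349.895 → 350 mireds.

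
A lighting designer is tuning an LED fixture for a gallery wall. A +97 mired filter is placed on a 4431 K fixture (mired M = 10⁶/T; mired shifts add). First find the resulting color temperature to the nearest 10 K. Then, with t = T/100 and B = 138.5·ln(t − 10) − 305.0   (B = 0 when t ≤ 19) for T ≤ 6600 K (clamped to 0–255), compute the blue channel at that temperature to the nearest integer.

M_in = 10⁶/4431 = 225.68; M_out = 225.68 + (+97) = 322.68.
T_out = 10⁶/322.68 = 3099.0 K → 3100 K; t = 31.
B = 138.5·ln(31 − 10) − 305.0 = 138.5·ln 21 − 305.0 = 138.5·3.0445 − 305.0 = 116.666.
Rounded: 117.

117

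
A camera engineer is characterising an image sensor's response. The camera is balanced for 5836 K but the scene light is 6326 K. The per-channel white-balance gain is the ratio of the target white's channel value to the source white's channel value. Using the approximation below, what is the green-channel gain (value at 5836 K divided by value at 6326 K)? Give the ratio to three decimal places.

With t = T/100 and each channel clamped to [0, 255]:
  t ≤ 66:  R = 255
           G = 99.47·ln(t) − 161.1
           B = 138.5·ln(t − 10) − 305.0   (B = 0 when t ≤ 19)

0.968

At 6326 K (t = 63.26):
  G = 99.47·ln 63.26 − 161.1 = 99.47·4.1473 − 161.1 = 251.427.
At 5836 K (t = 58.36):
  G = 99.47·ln 58.36 − 161.1 = 99.47·4.0666 − 161.1 = 243.408.
Gain = 243.408 / 251.427 = 0.9681 → 0.968.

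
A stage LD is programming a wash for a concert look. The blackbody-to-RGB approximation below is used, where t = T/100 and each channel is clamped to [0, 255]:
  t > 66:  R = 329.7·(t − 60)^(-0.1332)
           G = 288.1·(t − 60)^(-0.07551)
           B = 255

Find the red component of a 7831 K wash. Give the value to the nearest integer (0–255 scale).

224

t = 7831/100 = 78.31; the t > 66 branch applies.
R = 329.7·(78.31 − 60)^(-0.1332) = 329.7·18.31^(-0.1332) = 329.7·0.67891 = 223.835.
Rounded: 224.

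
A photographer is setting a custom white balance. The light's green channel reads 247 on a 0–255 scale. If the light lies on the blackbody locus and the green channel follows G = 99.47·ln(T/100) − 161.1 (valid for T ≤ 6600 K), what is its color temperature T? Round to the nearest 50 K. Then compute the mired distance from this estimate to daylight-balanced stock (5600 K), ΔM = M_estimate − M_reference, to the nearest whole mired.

-13 mireds

ln t = (247 + 161.1) / 99.47 = 4.1027.
t = e^4.1027 = 60.506.
T = 100·t = 6051 K → 6050 K to the nearest 50 K.
M_estimate = 10⁶/6050 = 165.29; M_reference = 10⁶/5600 = 178.57.
ΔM = 165.29 − 178.57 = -13.28 → -13 mireds.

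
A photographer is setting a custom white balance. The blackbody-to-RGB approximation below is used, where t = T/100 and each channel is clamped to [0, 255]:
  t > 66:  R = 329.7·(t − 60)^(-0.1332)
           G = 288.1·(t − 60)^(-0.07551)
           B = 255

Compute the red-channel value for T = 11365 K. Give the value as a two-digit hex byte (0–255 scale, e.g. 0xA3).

t = 11365/100 = 113.65; the t > 66 branch applies.
R = 329.7·(113.65 − 60)^(-0.1332) = 329.7·53.65^(-0.1332) = 329.7·0.58833 = 193.973.
Rounded: 194; in hex, 0xC2.

0xC2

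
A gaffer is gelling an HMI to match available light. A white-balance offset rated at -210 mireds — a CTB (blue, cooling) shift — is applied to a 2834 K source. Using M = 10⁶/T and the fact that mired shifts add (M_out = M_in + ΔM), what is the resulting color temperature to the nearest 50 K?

7000 K

M_in = 10⁶/2834 = 352.86 mireds.
M_out = 352.86 + (-210) = 142.86 mireds.
T_out = 10⁶/142.86 = 7000.0 K → 7000 K.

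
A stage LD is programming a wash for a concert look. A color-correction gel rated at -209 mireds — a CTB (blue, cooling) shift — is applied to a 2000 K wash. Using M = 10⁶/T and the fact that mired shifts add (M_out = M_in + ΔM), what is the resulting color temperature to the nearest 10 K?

3440 K

M_in = 10⁶/2000 = 500.00 mireds.
M_out = 500.00 + (-209) = 291.00 mireds.
T_out = 10⁶/291.00 = 3436.4 K → 3440 K.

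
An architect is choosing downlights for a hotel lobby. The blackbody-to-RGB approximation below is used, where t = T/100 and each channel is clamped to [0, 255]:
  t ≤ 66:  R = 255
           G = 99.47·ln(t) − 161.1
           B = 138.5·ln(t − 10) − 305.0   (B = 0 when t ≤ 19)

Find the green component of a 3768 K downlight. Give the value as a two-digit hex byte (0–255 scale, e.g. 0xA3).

0xC8

t = 3768/100 = 37.68; the t ≤ 66 branch applies.
G = 99.47·ln 37.68 − 161.1 = 99.47·3.6291 − 161.1 = 199.890.
Rounded: 200; in hex, 0xC8.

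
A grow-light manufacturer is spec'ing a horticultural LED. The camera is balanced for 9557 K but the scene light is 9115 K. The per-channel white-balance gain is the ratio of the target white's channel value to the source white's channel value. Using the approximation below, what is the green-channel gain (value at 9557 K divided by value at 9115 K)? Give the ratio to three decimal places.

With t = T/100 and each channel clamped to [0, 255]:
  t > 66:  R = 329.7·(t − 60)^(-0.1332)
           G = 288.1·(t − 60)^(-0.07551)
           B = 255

At 9115 K (t = 91.15):
  G = 288.1·(91.15 − 60)^(-0.07551) = 288.1·31.15^(-0.07551) = 288.1·0.77131 = 222.214.
At 9557 K (t = 95.57):
  G = 288.1·(95.57 − 60)^(-0.07551) = 288.1·35.57^(-0.07551) = 288.1·0.76362 = 219.999.
Gain = 219.999 / 222.214 = 0.9900 → 0.990.

0.990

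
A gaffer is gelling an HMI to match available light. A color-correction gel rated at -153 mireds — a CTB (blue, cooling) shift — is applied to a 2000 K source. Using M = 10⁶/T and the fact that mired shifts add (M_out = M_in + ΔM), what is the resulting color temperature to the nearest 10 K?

2880 K

M_in = 10⁶/2000 = 500.00 mireds.
M_out = 500.00 + (-153) = 347.00 mireds.
T_out = 10⁶/347.00 = 2881.8 K → 2880 K.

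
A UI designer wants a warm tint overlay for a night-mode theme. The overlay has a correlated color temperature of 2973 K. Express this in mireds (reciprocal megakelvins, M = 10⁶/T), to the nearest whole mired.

336 mireds

M = 10⁶ / 2973 = 336.361 → 336 mireds.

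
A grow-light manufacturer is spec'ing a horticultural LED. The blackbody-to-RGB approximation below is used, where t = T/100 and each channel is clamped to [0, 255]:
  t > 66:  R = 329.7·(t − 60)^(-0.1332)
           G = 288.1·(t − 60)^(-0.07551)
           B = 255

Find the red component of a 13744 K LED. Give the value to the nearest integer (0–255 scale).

185

t = 13744/100 = 137.44; the t > 66 branch applies.
R = 329.7·(137.44 − 60)^(-0.1332) = 329.7·77.44^(-0.1332) = 329.7·0.56026 = 184.718.
Rounded: 185.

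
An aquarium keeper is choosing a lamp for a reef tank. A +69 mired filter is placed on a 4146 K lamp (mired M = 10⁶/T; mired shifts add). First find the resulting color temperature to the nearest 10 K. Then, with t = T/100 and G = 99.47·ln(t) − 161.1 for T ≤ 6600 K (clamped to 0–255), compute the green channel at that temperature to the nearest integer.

184

M_in = 10⁶/4146 = 241.20; M_out = 241.20 + (+69) = 310.20.
T_out = 10⁶/310.20 = 3223.8 K → 3220 K; t = 32.2.
G = 99.47·ln 32.2 − 161.1 = 99.47·3.4720 − 161.1 = 184.257.
Rounded: 184.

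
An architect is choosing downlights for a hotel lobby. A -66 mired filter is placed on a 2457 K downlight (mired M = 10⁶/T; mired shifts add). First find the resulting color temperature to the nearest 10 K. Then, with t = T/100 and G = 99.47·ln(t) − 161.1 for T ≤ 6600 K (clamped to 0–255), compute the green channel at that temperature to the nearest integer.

175

M_in = 10⁶/2457 = 407.00; M_out = 407.00 + (-66) = 341.00.
T_out = 10⁶/341.00 = 2932.5 K → 2930 K; t = 29.3.
G = 99.47·ln 29.3 − 161.1 = 99.47·3.3776 − 161.1 = 174.869.
Rounded: 175.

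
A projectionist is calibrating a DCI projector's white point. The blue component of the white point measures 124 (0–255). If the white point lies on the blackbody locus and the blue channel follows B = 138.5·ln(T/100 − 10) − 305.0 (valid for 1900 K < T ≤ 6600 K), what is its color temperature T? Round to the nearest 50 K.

ln(t − 10) = (124 + 305.0) / 138.5 = 3.0975.
t − 10 = e^3.0975 = 22.142, so t = 32.142.
T = 100·t = 3214 K → 3200 K to the nearest 50 K.

3200 K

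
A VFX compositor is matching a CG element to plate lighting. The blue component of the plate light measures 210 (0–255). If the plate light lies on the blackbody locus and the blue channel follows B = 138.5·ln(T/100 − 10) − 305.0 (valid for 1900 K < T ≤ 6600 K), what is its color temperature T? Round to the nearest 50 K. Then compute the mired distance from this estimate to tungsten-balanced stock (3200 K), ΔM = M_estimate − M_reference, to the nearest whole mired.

ln(t − 10) = (210 + 305.0) / 138.5 = 3.7184.
t − 10 = e^3.7184 = 41.199, so t = 51.199.
T = 100·t = 5120 K → 5100 K to the nearest 50 K.
M_estimate = 10⁶/5100 = 196.08; M_reference = 10⁶/3200 = 312.50.
ΔM = 196.08 − 312.50 = -116.42 → -116 mireds.

-116 mireds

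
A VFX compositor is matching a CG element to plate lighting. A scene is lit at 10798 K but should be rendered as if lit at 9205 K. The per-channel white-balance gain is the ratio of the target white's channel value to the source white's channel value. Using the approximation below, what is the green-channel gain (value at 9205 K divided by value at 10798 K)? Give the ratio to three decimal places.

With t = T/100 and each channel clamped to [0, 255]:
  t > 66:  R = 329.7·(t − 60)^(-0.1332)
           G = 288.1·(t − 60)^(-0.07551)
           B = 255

At 10798 K (t = 107.98):
  G = 288.1·(107.98 − 60)^(-0.07551) = 288.1·47.98^(-0.07551) = 288.1·0.74656 = 215.083.
At 9205 K (t = 92.05):
  G = 288.1·(92.05 − 60)^(-0.07551) = 288.1·32.05^(-0.07551) = 288.1·0.76965 = 221.737.
Gain = 221.737 / 215.083 = 1.0309 → 1.031.

1.031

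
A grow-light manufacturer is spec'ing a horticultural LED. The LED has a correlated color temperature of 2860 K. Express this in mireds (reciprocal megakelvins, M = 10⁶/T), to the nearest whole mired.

M = 10⁶ / 2860 = 349.650 → 350 mireds.

350 mireds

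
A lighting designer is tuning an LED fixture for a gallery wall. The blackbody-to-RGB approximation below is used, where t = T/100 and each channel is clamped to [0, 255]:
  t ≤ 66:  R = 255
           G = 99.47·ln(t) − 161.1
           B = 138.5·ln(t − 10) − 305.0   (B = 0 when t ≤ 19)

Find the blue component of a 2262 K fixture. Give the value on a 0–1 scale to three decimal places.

0.181

t = 2262/100 = 22.62; the t ≤ 66 branch applies.
B = 138.5·ln(22.62 − 10) − 305.0 = 138.5·ln 12.62 − 305.0 = 138.5·2.5353 − 305.0 = 46.137.
On a 0–1 scale: 46.137/255 = 0.1809 → 0.181.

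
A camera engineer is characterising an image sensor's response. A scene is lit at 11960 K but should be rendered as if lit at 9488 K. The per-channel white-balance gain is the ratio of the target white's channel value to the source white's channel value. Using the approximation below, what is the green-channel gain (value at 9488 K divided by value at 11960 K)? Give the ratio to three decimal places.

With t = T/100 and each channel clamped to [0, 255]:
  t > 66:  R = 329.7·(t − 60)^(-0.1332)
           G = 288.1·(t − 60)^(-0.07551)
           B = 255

At 11960 K (t = 119.6):
  G = 288.1·(119.6 − 60)^(-0.07551) = 288.1·59.6^(-0.07551) = 288.1·0.73443 = 211.590.
At 9488 K (t = 94.88):
  G = 288.1·(94.88 − 60)^(-0.07551) = 288.1·34.88^(-0.07551) = 288.1·0.76475 = 220.325.
Gain = 220.325 / 211.590 = 1.0413 → 1.041.

1.041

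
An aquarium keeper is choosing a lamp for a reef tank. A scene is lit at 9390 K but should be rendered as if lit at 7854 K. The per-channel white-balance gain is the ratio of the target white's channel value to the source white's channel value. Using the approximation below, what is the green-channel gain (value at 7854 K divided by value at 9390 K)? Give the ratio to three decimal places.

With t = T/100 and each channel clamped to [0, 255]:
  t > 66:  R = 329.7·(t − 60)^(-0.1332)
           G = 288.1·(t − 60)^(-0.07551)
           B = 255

1.047

At 9390 K (t = 93.9):
  G = 288.1·(93.9 − 60)^(-0.07551) = 288.1·33.9^(-0.07551) = 288.1·0.76640 = 220.799.
At 7854 K (t = 78.54):
  G = 288.1·(78.54 − 60)^(-0.07551) = 288.1·18.54^(-0.07551) = 288.1·0.80213 = 231.094.
Gain = 231.094 / 220.799 = 1.0466 → 1.047.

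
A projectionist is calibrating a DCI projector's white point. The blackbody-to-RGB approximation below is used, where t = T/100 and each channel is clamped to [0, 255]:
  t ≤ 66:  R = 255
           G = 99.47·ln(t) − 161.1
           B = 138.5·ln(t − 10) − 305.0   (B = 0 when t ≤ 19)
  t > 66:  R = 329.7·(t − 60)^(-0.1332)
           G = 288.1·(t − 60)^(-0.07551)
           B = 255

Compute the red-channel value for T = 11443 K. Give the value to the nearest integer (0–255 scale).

194

t = 11443/100 = 114.43; the t > 66 branch applies.
R = 329.7·(114.43 − 60)^(-0.1332) = 329.7·54.43^(-0.1332) = 329.7·0.58720 = 193.600.
Rounded: 194.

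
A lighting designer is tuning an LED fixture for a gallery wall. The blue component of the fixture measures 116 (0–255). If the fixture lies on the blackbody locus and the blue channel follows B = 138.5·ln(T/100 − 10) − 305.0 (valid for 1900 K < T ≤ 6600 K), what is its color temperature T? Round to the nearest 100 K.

ln(t − 10) = (116 + 305.0) / 138.5 = 3.0397.
t − 10 = e^3.0397 = 20.899, so t = 30.899.
T = 100·t = 3090 K → 3100 K to the nearest 100 K.

3100 K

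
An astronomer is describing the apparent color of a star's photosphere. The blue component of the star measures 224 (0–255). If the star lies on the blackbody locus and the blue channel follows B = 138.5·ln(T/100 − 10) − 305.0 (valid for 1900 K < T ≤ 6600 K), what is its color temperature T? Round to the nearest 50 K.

ln(t − 10) = (224 + 305.0) / 138.5 = 3.8195.
t − 10 = e^3.8195 = 45.581, so t = 55.581.
T = 100·t = 5558 K → 5550 K to the nearest 50 K.

5550 K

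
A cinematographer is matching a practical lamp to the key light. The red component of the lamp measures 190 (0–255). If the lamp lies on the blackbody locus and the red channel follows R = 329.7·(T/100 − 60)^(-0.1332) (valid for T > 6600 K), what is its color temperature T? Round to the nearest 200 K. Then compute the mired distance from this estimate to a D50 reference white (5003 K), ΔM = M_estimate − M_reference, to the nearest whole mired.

-118 mireds

(t − 60)^(-0.1332) = 190/329.7 = 0.57628.
t − 60 = 0.57628^(1/-0.1332) = 0.57628^(-7.508) = 62.667, so t = 122.667.
T = 100·t = 12267 K → 12200 K to the nearest 200 K.
M_estimate = 10⁶/12200 = 81.97; M_reference = 10⁶/5003 = 199.88.
ΔM = 81.97 − 199.88 = -117.91 → -118 mireds.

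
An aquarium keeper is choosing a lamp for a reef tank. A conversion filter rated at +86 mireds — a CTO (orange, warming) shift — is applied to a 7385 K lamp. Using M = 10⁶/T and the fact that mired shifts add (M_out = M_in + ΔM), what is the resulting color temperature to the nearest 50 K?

M_in = 10⁶/7385 = 135.41 mireds.
M_out = 135.41 + (+86) = 221.41 mireds.
T_out = 10⁶/221.41 = 4516.5 K → 4500 K.

4500 K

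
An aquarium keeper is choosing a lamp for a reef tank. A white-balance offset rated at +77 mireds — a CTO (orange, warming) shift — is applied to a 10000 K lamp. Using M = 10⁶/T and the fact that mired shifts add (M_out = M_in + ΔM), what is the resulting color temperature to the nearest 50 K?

M_in = 10⁶/10000 = 100.00 mireds.
M_out = 100.00 + (+77) = 177.00 mireds.
T_out = 10⁶/177.00 = 5649.7 K → 5650 K.

5650 K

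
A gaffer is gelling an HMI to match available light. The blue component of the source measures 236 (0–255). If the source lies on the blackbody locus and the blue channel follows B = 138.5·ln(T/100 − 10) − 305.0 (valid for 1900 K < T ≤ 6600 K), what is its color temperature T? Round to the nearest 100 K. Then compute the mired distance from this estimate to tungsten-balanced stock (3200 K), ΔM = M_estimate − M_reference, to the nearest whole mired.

ln(t − 10) = (236 + 305.0) / 138.5 = 3.9061.
t − 10 = e^3.9061 = 49.707, so t = 59.707.
T = 100·t = 5971 K → 6000 K to the nearest 100 K.
M_estimate = 10⁶/6000 = 166.67; M_reference = 10⁶/3200 = 312.50.
ΔM = 166.67 − 312.50 = -145.83 → -146 mireds.

-146 mireds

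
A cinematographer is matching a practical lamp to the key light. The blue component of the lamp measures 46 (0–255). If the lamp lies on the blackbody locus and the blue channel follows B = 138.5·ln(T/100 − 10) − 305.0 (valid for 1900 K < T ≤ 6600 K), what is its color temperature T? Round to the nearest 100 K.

ln(t − 10) = (46 + 305.0) / 138.5 = 2.5343.
t − 10 = e^2.5343 = 12.608, so t = 22.608.
T = 100·t = 2261 K → 2300 K to the nearest 100 K.

2300 K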